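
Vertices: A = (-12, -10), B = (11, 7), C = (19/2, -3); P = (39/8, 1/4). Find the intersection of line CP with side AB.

(10/3, 4/3)

Barycentric coordinates of P with respect to ABC: (1/4, 1/2, 1/4).
On side AB the C-coordinate is zero; dropping P's C-weight 1/4 and renormalizing the remaining 1/4 : 1/2 gives weights 1/3, 2/3 on A, B.
Q = (1/3)·(-12, -10) + (2/3)·(11, 7) = (10/3, 4/3).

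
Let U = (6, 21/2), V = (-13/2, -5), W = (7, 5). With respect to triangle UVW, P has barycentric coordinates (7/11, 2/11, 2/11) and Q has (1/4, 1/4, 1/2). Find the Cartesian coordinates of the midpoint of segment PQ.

(641/176, 929/176)

Barycentric coordinates of the midpoint are the average: (39/88, 19/88, 15/44).
Converting: (39/88)·U + (19/88)·V + (15/44)·W = (641/176, 929/176).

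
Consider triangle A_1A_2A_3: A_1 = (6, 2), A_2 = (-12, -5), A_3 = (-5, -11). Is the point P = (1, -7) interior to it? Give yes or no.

no

Barycentric coordinates of P: (64/157, -34/157, 127/157).
The three coordinates are positive, negative, positive; a point is interior exactly when all three are positive.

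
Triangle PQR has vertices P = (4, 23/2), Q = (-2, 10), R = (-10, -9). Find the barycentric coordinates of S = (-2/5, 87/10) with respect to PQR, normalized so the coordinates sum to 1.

(2/5, 1/2, 1/10)

Signed area of the reference triangle: [PQR] = ½·(4·(10−(-9)) + (-2)·(-9−(23/2)) + (-10)·(23/2−10)) = ½·(76 + 41 − 15) = 51.
[SQR] = ½·((-2/5)·(10−(-9)) + (-2)·(-9−(87/10)) + (-10)·(87/10−10)) = ½·(-38/5 + 177/5 + 13) = 102/5, so the P-coordinate is (102/5)/51 = 2/5.
[PSR] = ½·(4·(87/10−(-9)) + (-2/5)·(-9−(23/2)) + (-10)·(23/2−(87/10))) = ½·(354/5 + 41/5 − 28) = 51/2, so the Q-coordinate is 1/2.
[PQS] = ½·(4·(10−(87/10)) + (-2)·(87/10−(23/2)) + (-2/5)·(23/2−10)) = ½·(26/5 + 28/5 − 3/5) = 51/10, so the R-coordinate is 1/10.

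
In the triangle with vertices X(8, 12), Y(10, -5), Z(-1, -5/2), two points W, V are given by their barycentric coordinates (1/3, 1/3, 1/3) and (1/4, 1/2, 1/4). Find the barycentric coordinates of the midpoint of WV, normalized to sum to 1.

(7/24, 5/12, 7/24)

Since both coordinate triples sum to 1, the midpoint's barycentrics are the componentwise average.
(1/3+1/4)/2 = 7/24; similarly 5/12 and 7/24.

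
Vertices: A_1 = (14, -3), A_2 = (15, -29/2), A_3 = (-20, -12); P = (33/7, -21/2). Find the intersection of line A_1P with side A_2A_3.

(1, -27/2)

Barycentric coordinates of P with respect to A_1A_2A_3: (2/7, 3/7, 2/7).
On side A_2A_3 the A_1-coordinate is zero; dropping P's A_1-weight 2/7 and renormalizing the remaining 3/7 : 2/7 gives weights 3/5, 2/5 on A_2, A_3.
Q = (3/5)·(15, -29/2) + (2/5)·(-20, -12) = (1, -27/2).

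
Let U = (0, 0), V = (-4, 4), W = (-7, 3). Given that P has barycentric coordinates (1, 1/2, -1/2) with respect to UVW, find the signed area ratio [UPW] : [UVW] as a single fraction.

The signed ratio [UPW]/[UVW] equals the barycentric coordinate of P at vertex V, which is 1/2.

1/2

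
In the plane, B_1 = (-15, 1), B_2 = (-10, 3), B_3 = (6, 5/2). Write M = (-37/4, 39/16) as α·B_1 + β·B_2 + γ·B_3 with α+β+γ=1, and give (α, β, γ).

Signed area of the reference triangle: [B_1B_2B_3] = ½·((-15)·(3−(5/2)) + (-10)·(5/2−1) + 6·(1−3)) = ½·(-15/2 − 15 − 12) = -69/4.
[MB_2B_3] = ½·((-37/4)·(3−(5/2)) + (-10)·(5/2−(39/16)) + 6·(39/16−3)) = ½·(-37/8 − 5/8 − 27/8) = -69/16, so the B_1-coordinate is (-69/16)/(-69/4) = 1/4.
[B_1MB_3] = ½·((-15)·(39/16−(5/2)) + (-37/4)·(5/2−1) + 6·(1−(39/16))) = ½·(15/16 − 111/8 − 69/8) = -345/32, so the B_2-coordinate is 5/8.
[B_1B_2M] = ½·((-15)·(3−(39/16)) + (-10)·(39/16−1) + (-37/4)·(1−3)) = ½·(-135/16 − 115/8 + 37/2) = -69/32, so the B_3-coordinate is 1/8.
Check: 1/4 + 5/8 + 1/8 = 1.

(1/4, 5/8, 1/8)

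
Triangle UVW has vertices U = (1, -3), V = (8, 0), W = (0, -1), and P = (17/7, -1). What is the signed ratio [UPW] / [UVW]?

2/7

[UVW] = ½·(1·(0−(-1)) + 8·(-1−(-3)) + 0·(-3−0)) = ½·(1 + 16 + 0) = 17/2.
[UPW] = ½·(1·(-1−(-1)) + (17/7)·(-1−(-3)) + 0·(-3−(-1))) = ½·(0 + 34/7 + 0) = 17/7, so the ratio is (17/7)/(17/2) = 2/7.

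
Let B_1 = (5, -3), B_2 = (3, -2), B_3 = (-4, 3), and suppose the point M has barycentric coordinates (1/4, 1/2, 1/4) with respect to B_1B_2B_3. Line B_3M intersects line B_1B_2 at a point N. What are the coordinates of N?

(11/3, -7/3)

Line B_3M meets B_1B_2 where the B_3-coordinate vanishes; zeroing M's B_3-weight and renormalizing leaves B_1, B_2-weights 1/4 : 1/2 → (1/3, 2/3).
So N = (1/3)·B_1 + (2/3)·B_2 = (11/3, -7/3).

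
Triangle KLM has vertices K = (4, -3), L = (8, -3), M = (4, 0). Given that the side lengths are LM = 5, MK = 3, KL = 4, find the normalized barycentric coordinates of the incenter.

(5/12, 1/4, 1/3)

The incenter has barycentric coordinates proportional to the opposite side lengths: (5 : 3 : 4).
Normalizing by 5+3+4 = 12 gives (5/12, 1/4, 1/3).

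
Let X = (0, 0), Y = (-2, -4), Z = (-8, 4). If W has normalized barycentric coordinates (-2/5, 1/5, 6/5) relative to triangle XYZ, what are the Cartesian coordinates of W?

W = (-2/5)·X + (1/5)·Y + (6/5)·Z.
x-coordinate: (-2/5)·0 + (1/5)·(-2) + (6/5)·(-8) = -10.
y-coordinate: (-2/5)·0 + (1/5)·(-4) + (6/5)·4 = 4.

(-10, 4)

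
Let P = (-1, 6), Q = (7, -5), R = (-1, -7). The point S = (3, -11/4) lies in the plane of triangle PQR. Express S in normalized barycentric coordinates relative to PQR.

(1/4, 1/2, 1/4)

Signed area of the reference triangle: [PQR] = ½·((-1)·(-5−(-7)) + 7·(-7−6) + (-1)·(6−(-5))) = ½·(-2 − 91 − 11) = -52.
[SQR] = ½·(3·(-5−(-7)) + 7·(-7−(-11/4)) + (-1)·(-11/4−(-5))) = ½·(6 − 119/4 − 9/4) = -13, so the P-coordinate is (-13)/(-52) = 1/4.
[PSR] = ½·((-1)·(-11/4−(-7)) + 3·(-7−6) + (-1)·(6−(-11/4))) = ½·(-17/4 − 39 − 35/4) = -26, so the Q-coordinate is 1/2.
[PQS] = ½·((-1)·(-5−(-11/4)) + 7·(-11/4−6) + 3·(6−(-5))) = ½·(9/4 − 245/4 + 33) = -13, so the R-coordinate is 1/4.
Check: 1/4 + 1/2 + 1/4 = 1.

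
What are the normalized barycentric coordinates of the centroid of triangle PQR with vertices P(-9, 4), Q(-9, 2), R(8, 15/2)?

The centroid is the average of the vertices, so each weight is 1/3.

(1/3, 1/3, 1/3)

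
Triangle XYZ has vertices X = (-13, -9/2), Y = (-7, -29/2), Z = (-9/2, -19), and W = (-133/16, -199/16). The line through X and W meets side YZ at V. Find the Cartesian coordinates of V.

(-11/2, -86/5)

Barycentric coordinates of W with respect to XYZ: (3/8, 1/4, 3/8).
On side YZ the X-coordinate is zero; dropping W's X-weight 3/8 and renormalizing the remaining 1/4 : 3/8 gives weights 2/5, 3/5 on Y, Z.
V = (2/5)·(-7, -29/2) + (3/5)·(-9/2, -19) = (-11/2, -86/5).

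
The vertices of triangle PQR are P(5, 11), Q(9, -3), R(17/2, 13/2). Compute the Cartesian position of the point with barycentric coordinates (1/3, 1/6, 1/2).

S = (1/3)·P + (1/6)·Q + (1/2)·R.
x-coordinate: (1/3)·5 + (1/6)·9 + (1/2)·(17/2) = 89/12.
y-coordinate: (1/3)·11 + (1/6)·(-3) + (1/2)·(13/2) = 77/12.

(89/12, 77/12)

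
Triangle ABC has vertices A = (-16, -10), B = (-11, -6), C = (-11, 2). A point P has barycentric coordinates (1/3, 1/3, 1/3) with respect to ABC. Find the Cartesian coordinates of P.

P = (1/3)·A + (1/3)·B + (1/3)·C.
x-coordinate: (1/3)·(-16) + (1/3)·(-11) + (1/3)·(-11) = -38/3.
y-coordinate: (1/3)·(-10) + (1/3)·(-6) + (1/3)·2 = -14/3.

(-38/3, -14/3)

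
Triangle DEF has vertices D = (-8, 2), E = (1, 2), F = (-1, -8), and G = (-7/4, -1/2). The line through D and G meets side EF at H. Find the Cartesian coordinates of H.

(1/3, -4/3)

Barycentric coordinates of G with respect to DEF: (1/4, 1/2, 1/4).
On side EF the D-coordinate is zero; dropping G's D-weight 1/4 and renormalizing the remaining 1/2 : 1/4 gives weights 2/3, 1/3 on E, F.
H = (2/3)·(1, 2) + (1/3)·(-1, -8) = (1/3, -4/3).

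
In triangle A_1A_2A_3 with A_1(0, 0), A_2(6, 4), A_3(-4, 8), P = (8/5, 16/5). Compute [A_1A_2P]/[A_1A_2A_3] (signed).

1/5

[A_1A_2A_3] = ½·(0·(4−8) + 6·(8−0) + (-4)·(0−4)) = ½·(0 + 48 + 16) = 32.
[A_1A_2P] = ½·(0·(4−(16/5)) + 6·(16/5−0) + (8/5)·(0−4)) = ½·(0 + 96/5 − 32/5) = 32/5, so the ratio is (32/5)/32 = 1/5.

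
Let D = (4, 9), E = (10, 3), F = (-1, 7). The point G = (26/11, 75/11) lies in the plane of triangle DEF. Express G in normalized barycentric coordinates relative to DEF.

Signed area of the reference triangle: [DEF] = ½·(4·(3−7) + 10·(7−9) + (-1)·(9−3)) = ½·(-16 − 20 − 6) = -21.
[GEF] = ½·((26/11)·(3−7) + 10·(7−(75/11)) + (-1)·(75/11−3)) = ½·(-104/11 + 20/11 − 42/11) = -63/11, so the D-coordinate is (-63/11)/(-21) = 3/11.
[DGF] = ½·(4·(75/11−7) + (26/11)·(7−9) + (-1)·(9−(75/11))) = ½·(-8/11 − 52/11 − 24/11) = -42/11, so the E-coordinate is 2/11.
[DEG] = ½·(4·(3−(75/11)) + 10·(75/11−9) + (26/11)·(9−3)) = ½·(-168/11 − 240/11 + 156/11) = -126/11, so the F-coordinate is 6/11.

(3/11, 2/11, 6/11)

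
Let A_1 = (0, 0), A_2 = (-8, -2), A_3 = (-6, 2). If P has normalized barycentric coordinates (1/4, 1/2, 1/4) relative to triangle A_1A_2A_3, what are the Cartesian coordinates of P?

P = (1/4)·A_1 + (1/2)·A_2 + (1/4)·A_3.
x-coordinate: (1/4)·0 + (1/2)·(-8) + (1/4)·(-6) = -11/2.
y-coordinate: (1/4)·0 + (1/2)·(-2) + (1/4)·2 = -1/2.

(-11/2, -1/2)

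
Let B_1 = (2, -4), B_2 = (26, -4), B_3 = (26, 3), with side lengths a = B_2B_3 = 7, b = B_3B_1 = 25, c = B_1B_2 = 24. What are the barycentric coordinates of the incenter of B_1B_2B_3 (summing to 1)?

(1/8, 25/56, 3/7)

The incenter has barycentric coordinates proportional to the opposite side lengths: (7 : 25 : 24).
Normalizing by 7+25+24 = 56 gives (1/8, 25/56, 3/7).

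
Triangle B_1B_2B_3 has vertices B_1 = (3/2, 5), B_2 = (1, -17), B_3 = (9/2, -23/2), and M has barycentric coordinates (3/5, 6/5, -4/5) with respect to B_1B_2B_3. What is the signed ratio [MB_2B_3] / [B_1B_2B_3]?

3/5

The signed ratio [MB_2B_3]/[B_1B_2B_3] equals the barycentric coordinate of M at vertex B_1, which is 3/5.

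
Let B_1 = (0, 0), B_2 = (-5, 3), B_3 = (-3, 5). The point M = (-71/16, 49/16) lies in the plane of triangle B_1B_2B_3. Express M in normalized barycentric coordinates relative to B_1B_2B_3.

Signed area of the reference triangle: [B_1B_2B_3] = ½·(0·(3−5) + (-5)·(5−0) + (-3)·(0−3)) = ½·(0 − 25 + 9) = -8.
[MB_2B_3] = ½·((-71/16)·(3−5) + (-5)·(5−(49/16)) + (-3)·(49/16−3)) = ½·(71/8 − 155/16 − 3/16) = -1/2, so the B_1-coordinate is (-1/2)/(-8) = 1/16.
[B_1MB_3] = ½·(0·(49/16−5) + (-71/16)·(5−0) + (-3)·(0−(49/16))) = ½·(0 − 355/16 + 147/16) = -13/2, so the B_2-coordinate is 13/16.
[B_1B_2M] = ½·(0·(3−(49/16)) + (-5)·(49/16−0) + (-71/16)·(0−3)) = ½·(0 − 245/16 + 213/16) = -1, so the B_3-coordinate is 1/8.
Check: 1/16 + 13/16 + 1/8 = 1.

(1/16, 13/16, 1/8)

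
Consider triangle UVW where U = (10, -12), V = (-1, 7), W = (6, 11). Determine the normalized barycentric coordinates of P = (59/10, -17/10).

Signed area of the reference triangle: [UVW] = ½·(10·(7−11) + (-1)·(11−(-12)) + 6·(-12−7)) = ½·(-40 − 23 − 114) = -177/2.
[PVW] = ½·((59/10)·(7−11) + (-1)·(11−(-17/10)) + 6·(-17/10−7)) = ½·(-118/5 − 127/10 − 261/5) = -177/4, so the U-coordinate is (-177/4)/(-177/2) = 1/2.
[UPW] = ½·(10·(-17/10−11) + (59/10)·(11−(-12)) + 6·(-12−(-17/10))) = ½·(-127 + 1357/10 − 309/5) = -531/20, so the V-coordinate is 3/10.
[UVP] = ½·(10·(7−(-17/10)) + (-1)·(-17/10−(-12)) + (59/10)·(-12−7)) = ½·(87 − 103/10 − 1121/10) = -177/10, so the W-coordinate is 1/5.
Check: 1/2 + 3/10 + 1/5 = 1.

(1/2, 3/10, 1/5)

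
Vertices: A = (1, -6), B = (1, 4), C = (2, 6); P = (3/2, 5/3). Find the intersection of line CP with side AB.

(1, -8/3)

Barycentric coordinates of P with respect to ABC: (1/3, 1/6, 1/2).
On side AB the C-coordinate is zero; dropping P's C-weight 1/2 and renormalizing the remaining 1/3 : 1/6 gives weights 2/3, 1/3 on A, B.
Q = (2/3)·(1, -6) + (1/3)·(1, 4) = (1, -8/3).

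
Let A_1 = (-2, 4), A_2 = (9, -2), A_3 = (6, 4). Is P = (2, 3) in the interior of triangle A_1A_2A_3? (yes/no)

yes

Barycentric coordinates of P: (9/16, 1/6, 13/48).
The three coordinates are positive, positive, positive; a point is interior exactly when all three are positive.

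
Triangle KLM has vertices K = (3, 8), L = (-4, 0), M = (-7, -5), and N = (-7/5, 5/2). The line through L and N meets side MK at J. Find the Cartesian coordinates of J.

Barycentric coordinates of N with respect to KLM: (1/2, 1/5, 3/10).
On side MK the L-coordinate is zero; dropping N's L-weight 1/5 and renormalizing the remaining 3/10 : 1/2 gives weights 3/8, 5/8 on M, K.
J = (3/8)·(-7, -5) + (5/8)·(3, 8) = (-3/4, 25/8).

(-3/4, 25/8)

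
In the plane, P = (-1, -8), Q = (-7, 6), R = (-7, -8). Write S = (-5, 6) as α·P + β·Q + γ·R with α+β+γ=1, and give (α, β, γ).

(1/3, 1, -1/3)

Signed area of the reference triangle: [PQR] = ½·((-1)·(6−(-8)) + (-7)·(-8−(-8)) + (-7)·(-8−6)) = ½·(-14 + 0 + 98) = 42.
[SQR] = ½·((-5)·(6−(-8)) + (-7)·(-8−6) + (-7)·(6−6)) = ½·(-70 + 98 + 0) = 14, so the P-coordinate is 14/42 = 1/3.
[PSR] = ½·((-1)·(6−(-8)) + (-5)·(-8−(-8)) + (-7)·(-8−6)) = ½·(-14 + 0 + 98) = 42, so the Q-coordinate is 1.
[PQS] = ½·((-1)·(6−6) + (-7)·(6−(-8)) + (-5)·(-8−6)) = ½·(0 − 98 + 70) = -14, so the R-coordinate is -1/3.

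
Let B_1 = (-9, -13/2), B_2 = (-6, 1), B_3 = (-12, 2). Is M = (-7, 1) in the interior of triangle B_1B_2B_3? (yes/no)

yes

Barycentric coordinates of M: (1/48, 79/96, 5/32).
The three coordinates are positive, positive, positive; a point is interior exactly when all three are positive.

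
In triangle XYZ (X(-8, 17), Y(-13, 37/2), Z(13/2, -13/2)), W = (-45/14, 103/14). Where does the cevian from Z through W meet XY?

(-21/2, 71/4)

Barycentric coordinates of W with respect to XYZ: (2/7, 2/7, 3/7).
On side XY the Z-coordinate is zero; dropping W's Z-weight 3/7 and renormalizing the remaining 2/7 : 2/7 gives weights 1/2, 1/2 on X, Y.
V = (1/2)·(-8, 17) + (1/2)·(-13, 37/2) = (-21/2, 71/4).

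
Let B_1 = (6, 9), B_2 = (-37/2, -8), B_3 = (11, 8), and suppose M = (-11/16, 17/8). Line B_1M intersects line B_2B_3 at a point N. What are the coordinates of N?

(-23/14, 8/7)

Barycentric coordinates of M with respect to B_1B_2B_3: (1/8, 3/8, 1/2).
On side B_2B_3 the B_1-coordinate is zero; dropping M's B_1-weight 1/8 and renormalizing the remaining 3/8 : 1/2 gives weights 3/7, 4/7 on B_2, B_3.
N = (3/7)·(-37/2, -8) + (4/7)·(11, 8) = (-23/14, 8/7).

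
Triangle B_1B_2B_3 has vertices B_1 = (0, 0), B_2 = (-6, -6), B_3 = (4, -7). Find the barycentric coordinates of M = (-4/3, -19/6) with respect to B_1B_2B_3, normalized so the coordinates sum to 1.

Signed area of the reference triangle: [B_1B_2B_3] = ½·(0·(-6−(-7)) + (-6)·(-7−0) + 4·(0−(-6))) = ½·(0 + 42 + 24) = 33.
[MB_2B_3] = ½·((-4/3)·(-6−(-7)) + (-6)·(-7−(-19/6)) + 4·(-19/6−(-6))) = ½·(-4/3 + 23 + 34/3) = 33/2, so the B_1-coordinate is (33/2)/33 = 1/2.
[B_1MB_3] = ½·(0·(-19/6−(-7)) + (-4/3)·(-7−0) + 4·(0−(-19/6))) = ½·(0 + 28/3 + 38/3) = 11, so the B_2-coordinate is 1/3.
[B_1B_2M] = ½·(0·(-6−(-19/6)) + (-6)·(-19/6−0) + (-4/3)·(0−(-6))) = ½·(0 + 19 − 8) = 11/2, so the B_3-coordinate is 1/6.
Check: 1/2 + 1/3 + 1/6 = 1.

(1/2, 1/3, 1/6)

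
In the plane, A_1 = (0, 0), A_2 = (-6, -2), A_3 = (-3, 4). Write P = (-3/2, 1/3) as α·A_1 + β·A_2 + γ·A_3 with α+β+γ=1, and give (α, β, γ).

(2/3, 1/6, 1/6)

Signed area of the reference triangle: [A_1A_2A_3] = ½·(0·(-2−4) + (-6)·(4−0) + (-3)·(0−(-2))) = ½·(0 − 24 − 6) = -15.
[PA_2A_3] = ½·((-3/2)·(-2−4) + (-6)·(4−(1/3)) + (-3)·(1/3−(-2))) = ½·(9 − 22 − 7) = -10, so the A_1-coordinate is (-10)/(-15) = 2/3.
[A_1PA_3] = ½·(0·(1/3−4) + (-3/2)·(4−0) + (-3)·(0−(1/3))) = ½·(0 − 6 + 1) = -5/2, so the A_2-coordinate is 1/6.
[A_1A_2P] = ½·(0·(-2−(1/3)) + (-6)·(1/3−0) + (-3/2)·(0−(-2))) = ½·(0 − 2 − 3) = -5/2, so the A_3-coordinate is 1/6.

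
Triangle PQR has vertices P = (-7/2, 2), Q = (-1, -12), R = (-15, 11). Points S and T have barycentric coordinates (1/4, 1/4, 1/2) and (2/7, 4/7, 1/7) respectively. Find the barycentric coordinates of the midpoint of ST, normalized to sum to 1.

Since both coordinate triples sum to 1, the midpoint's barycentrics are the componentwise average.
(1/4+2/7)/2 = 15/56; similarly 23/56 and 9/28.

(15/56, 23/56, 9/28)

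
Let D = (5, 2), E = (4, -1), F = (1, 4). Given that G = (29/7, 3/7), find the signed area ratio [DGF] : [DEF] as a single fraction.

[DEF] = ½·(5·(-1−4) + 4·(4−2) + 1·(2−(-1))) = ½·(-25 + 8 + 3) = -7.
[DGF] = ½·(5·(3/7−4) + (29/7)·(4−2) + 1·(2−(3/7))) = ½·(-125/7 + 58/7 + 11/7) = -4, so the ratio is (-4)/(-7) = 4/7.

4/7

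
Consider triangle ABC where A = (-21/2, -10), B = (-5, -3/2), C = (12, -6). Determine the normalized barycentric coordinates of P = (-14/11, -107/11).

(8/11, -2/11, 5/11)

Signed area of the reference triangle: [ABC] = ½·((-21/2)·(-3/2−(-6)) + (-5)·(-6−(-10)) + 12·(-10−(-3/2))) = ½·(-189/4 − 20 − 102) = -677/8.
[PBC] = ½·((-14/11)·(-3/2−(-6)) + (-5)·(-6−(-107/11)) + 12·(-107/11−(-3/2))) = ½·(-63/11 − 205/11 − 1086/11) = -677/11, so the A-coordinate is (-677/11)/(-677/8) = 8/11.
[APC] = ½·((-21/2)·(-107/11−(-6)) + (-14/11)·(-6−(-10)) + 12·(-10−(-107/11))) = ½·(861/22 − 56/11 − 36/11) = 677/44, so the B-coordinate is -2/11.
[ABP] = ½·((-21/2)·(-3/2−(-107/11)) + (-5)·(-107/11−(-10)) + (-14/11)·(-10−(-3/2))) = ½·(-3801/44 − 15/11 + 119/11) = -3385/88, so the C-coordinate is 5/11.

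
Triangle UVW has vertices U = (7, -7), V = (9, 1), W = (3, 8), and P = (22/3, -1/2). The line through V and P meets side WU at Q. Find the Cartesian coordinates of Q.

(17/3, -2)

Barycentric coordinates of P with respect to UVW: (1/3, 1/2, 1/6).
On side WU the V-coordinate is zero; dropping P's V-weight 1/2 and renormalizing the remaining 1/6 : 1/3 gives weights 1/3, 2/3 on W, U.
Q = (1/3)·(3, 8) + (2/3)·(7, -7) = (17/3, -2).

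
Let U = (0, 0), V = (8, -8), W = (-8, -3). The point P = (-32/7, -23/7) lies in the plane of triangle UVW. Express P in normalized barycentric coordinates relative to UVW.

Signed area of the reference triangle: [UVW] = ½·(0·(-8−(-3)) + 8·(-3−0) + (-8)·(0−(-8))) = ½·(0 − 24 − 64) = -44.
[PVW] = ½·((-32/7)·(-8−(-3)) + 8·(-3−(-23/7)) + (-8)·(-23/7−(-8))) = ½·(160/7 + 16/7 − 264/7) = -44/7, so the U-coordinate is (-44/7)/(-44) = 1/7.
[UPW] = ½·(0·(-23/7−(-3)) + (-32/7)·(-3−0) + (-8)·(0−(-23/7))) = ½·(0 + 96/7 − 184/7) = -44/7, so the V-coordinate is 1/7.
[UVP] = ½·(0·(-8−(-23/7)) + 8·(-23/7−0) + (-32/7)·(0−(-8))) = ½·(0 − 184/7 − 256/7) = -220/7, so the W-coordinate is 5/7.

(1/7, 1/7, 5/7)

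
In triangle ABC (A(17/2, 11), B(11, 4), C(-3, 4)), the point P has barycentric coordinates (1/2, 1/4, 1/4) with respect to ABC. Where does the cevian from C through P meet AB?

(28/3, 26/3)

Line CP meets AB where the C-coordinate vanishes; zeroing P's C-weight and renormalizing leaves A, B-weights 1/2 : 1/4 → (2/3, 1/3).
So Q = (2/3)·A + (1/3)·B = (28/3, 26/3).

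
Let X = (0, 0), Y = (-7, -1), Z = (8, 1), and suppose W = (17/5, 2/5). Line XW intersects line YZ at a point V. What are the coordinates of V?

Barycentric coordinates of W with respect to XYZ: (1/5, 1/5, 3/5).
On side YZ the X-coordinate is zero; dropping W's X-weight 1/5 and renormalizing the remaining 1/5 : 3/5 gives weights 1/4, 3/4 on Y, Z.
V = (1/4)·(-7, -1) + (3/4)·(8, 1) = (17/4, 1/2).

(17/4, 1/2)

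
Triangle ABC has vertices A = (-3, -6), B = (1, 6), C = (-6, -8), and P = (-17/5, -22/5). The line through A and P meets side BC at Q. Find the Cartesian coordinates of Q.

(-11/3, -10/3)

Barycentric coordinates of P with respect to ABC: (2/5, 1/5, 2/5).
On side BC the A-coordinate is zero; dropping P's A-weight 2/5 and renormalizing the remaining 1/5 : 2/5 gives weights 1/3, 2/3 on B, C.
Q = (1/3)·(1, 6) + (2/3)·(-6, -8) = (-11/3, -10/3).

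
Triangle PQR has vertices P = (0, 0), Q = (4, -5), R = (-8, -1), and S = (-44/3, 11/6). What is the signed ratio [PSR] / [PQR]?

[PQR] = ½·(0·(-5−(-1)) + 4·(-1−0) + (-8)·(0−(-5))) = ½·(0 − 4 − 40) = -22.
[PSR] = ½·(0·(11/6−(-1)) + (-44/3)·(-1−0) + (-8)·(0−(11/6))) = ½·(0 + 44/3 + 44/3) = 44/3, so the ratio is (44/3)/(-22) = -2/3.

-2/3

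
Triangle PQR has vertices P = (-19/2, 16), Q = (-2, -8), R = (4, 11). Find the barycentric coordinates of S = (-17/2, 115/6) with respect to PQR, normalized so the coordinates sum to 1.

Signed area of the reference triangle: [PQR] = ½·((-19/2)·(-8−11) + (-2)·(11−16) + 4·(16−(-8))) = ½·(361/2 + 10 + 96) = 573/4.
[SQR] = ½·((-17/2)·(-8−11) + (-2)·(11−(115/6)) + 4·(115/6−(-8))) = ½·(323/2 + 49/3 + 326/3) = 573/4, so the P-coordinate is (573/4)/(573/4) = 1.
[PSR] = ½·((-19/2)·(115/6−11) + (-17/2)·(11−16) + 4·(16−(115/6))) = ½·(-931/12 + 85/2 − 38/3) = -191/8, so the Q-coordinate is -1/6.
[PQS] = ½·((-19/2)·(-8−(115/6)) + (-2)·(115/6−16) + (-17/2)·(16−(-8))) = ½·(3097/12 − 19/3 − 204) = 191/8, so the R-coordinate is 1/6.
Check: 1 − 1/6 + 1/6 = 1.

(1, -1/6, 1/6)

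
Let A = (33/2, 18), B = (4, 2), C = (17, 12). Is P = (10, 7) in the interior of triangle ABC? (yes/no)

Barycentric coordinates of P: (5/83, 89/166, 67/166).
The three coordinates are positive, positive, positive; a point is interior exactly when all three are positive.

yes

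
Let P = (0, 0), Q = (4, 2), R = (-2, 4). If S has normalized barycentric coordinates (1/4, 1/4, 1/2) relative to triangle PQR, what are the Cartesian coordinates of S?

(0, 5/2)

S = (1/4)·P + (1/4)·Q + (1/2)·R.
x-coordinate: (1/4)·0 + (1/4)·4 + (1/2)·(-2) = 0.
y-coordinate: (1/4)·0 + (1/4)·2 + (1/2)·4 = 5/2.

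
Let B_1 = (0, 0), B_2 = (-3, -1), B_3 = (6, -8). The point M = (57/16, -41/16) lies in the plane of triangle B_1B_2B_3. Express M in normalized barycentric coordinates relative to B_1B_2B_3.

(17/16, -7/16, 3/8)

Signed area of the reference triangle: [B_1B_2B_3] = ½·(0·(-1−(-8)) + (-3)·(-8−0) + 6·(0−(-1))) = ½·(0 + 24 + 6) = 15.
[MB_2B_3] = ½·((57/16)·(-1−(-8)) + (-3)·(-8−(-41/16)) + 6·(-41/16−(-1))) = ½·(399/16 + 261/16 − 75/8) = 255/16, so the B_1-coordinate is (255/16)/15 = 17/16.
[B_1MB_3] = ½·(0·(-41/16−(-8)) + (57/16)·(-8−0) + 6·(0−(-41/16))) = ½·(0 − 57/2 + 123/8) = -105/16, so the B_2-coordinate is -7/16.
[B_1B_2M] = ½·(0·(-1−(-41/16)) + (-3)·(-41/16−0) + (57/16)·(0−(-1))) = ½·(0 + 123/16 + 57/16) = 45/8, so the B_3-coordinate is 3/8.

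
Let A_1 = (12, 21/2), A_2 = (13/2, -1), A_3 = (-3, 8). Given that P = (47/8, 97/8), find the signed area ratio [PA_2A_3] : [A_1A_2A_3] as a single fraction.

[A_1A_2A_3] = ½·(12·(-1−8) + (13/2)·(8−(21/2)) + (-3)·(21/2−(-1))) = ½·(-108 − 65/4 − 69/2) = -635/8.
[PA_2A_3] = ½·((47/8)·(-1−8) + (13/2)·(8−(97/8)) + (-3)·(97/8−(-1))) = ½·(-423/8 − 429/16 − 315/8) = -1905/32, so the ratio is (-1905/32)/(-635/8) = 3/4.

3/4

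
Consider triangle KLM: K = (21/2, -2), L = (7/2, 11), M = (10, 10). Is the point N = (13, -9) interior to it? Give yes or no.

no

Barycentric coordinates of N: (241/155, -53/155, -33/155).
The three coordinates are positive, negative, negative; a point is interior exactly when all three are positive.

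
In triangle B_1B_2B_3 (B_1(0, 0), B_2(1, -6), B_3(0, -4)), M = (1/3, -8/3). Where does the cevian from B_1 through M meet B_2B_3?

Barycentric coordinates of M with respect to B_1B_2B_3: (1/2, 1/3, 1/6).
On side B_2B_3 the B_1-coordinate is zero; dropping M's B_1-weight 1/2 and renormalizing the remaining 1/3 : 1/6 gives weights 2/3, 1/3 on B_2, B_3.
N = (2/3)·(1, -6) + (1/3)·(0, -4) = (2/3, -16/3).

(2/3, -16/3)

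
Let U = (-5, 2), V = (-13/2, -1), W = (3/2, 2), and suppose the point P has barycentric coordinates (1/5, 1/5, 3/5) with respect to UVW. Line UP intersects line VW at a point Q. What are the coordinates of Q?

Line UP meets VW where the U-coordinate vanishes; zeroing P's U-weight and renormalizing leaves V, W-weights 1/5 : 3/5 → (1/4, 3/4).
So Q = (1/4)·V + (3/4)·W = (-1/2, 5/4).

(-1/2, 5/4)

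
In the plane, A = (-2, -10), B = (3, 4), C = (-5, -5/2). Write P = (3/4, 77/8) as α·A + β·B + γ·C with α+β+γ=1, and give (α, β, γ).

Signed area of the reference triangle: [ABC] = ½·((-2)·(4−(-5/2)) + 3·(-5/2−(-10)) + (-5)·(-10−4)) = ½·(-13 + 45/2 + 70) = 159/4.
[PBC] = ½·((3/4)·(4−(-5/2)) + 3·(-5/2−(77/8)) + (-5)·(77/8−4)) = ½·(39/8 − 291/8 − 225/8) = -477/16, so the A-coordinate is (-477/16)/(159/4) = -3/4.
[APC] = ½·((-2)·(77/8−(-5/2)) + (3/4)·(-5/2−(-10)) + (-5)·(-10−(77/8))) = ½·(-97/4 + 45/8 + 785/8) = 159/4, so the B-coordinate is 1.
[ABP] = ½·((-2)·(4−(77/8)) + 3·(77/8−(-10)) + (3/4)·(-10−4)) = ½·(45/4 + 471/8 − 21/2) = 477/16, so the C-coordinate is 3/4.

(-3/4, 1, 3/4)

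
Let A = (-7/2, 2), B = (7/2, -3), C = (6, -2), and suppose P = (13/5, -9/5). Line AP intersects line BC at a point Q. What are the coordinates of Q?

Barycentric coordinates of P with respect to ABC: (1/5, 3/5, 1/5).
On side BC the A-coordinate is zero; dropping P's A-weight 1/5 and renormalizing the remaining 3/5 : 1/5 gives weights 3/4, 1/4 on B, C.
Q = (3/4)·(7/2, -3) + (1/4)·(6, -2) = (33/8, -11/4).

(33/8, -11/4)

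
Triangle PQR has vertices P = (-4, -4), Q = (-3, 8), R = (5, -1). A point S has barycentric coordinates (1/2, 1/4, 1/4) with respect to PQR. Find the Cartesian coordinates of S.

S = (1/2)·P + (1/4)·Q + (1/4)·R.
x-coordinate: (1/2)·(-4) + (1/4)·(-3) + (1/4)·5 = -3/2.
y-coordinate: (1/2)·(-4) + (1/4)·8 + (1/4)·(-1) = -1/4.

(-3/2, -1/4)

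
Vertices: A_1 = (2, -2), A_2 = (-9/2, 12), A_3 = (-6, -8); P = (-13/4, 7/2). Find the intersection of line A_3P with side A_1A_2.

Barycentric coordinates of P with respect to A_1A_2A_3: (1/4, 1/2, 1/4).
On side A_1A_2 the A_3-coordinate is zero; dropping P's A_3-weight 1/4 and renormalizing the remaining 1/4 : 1/2 gives weights 1/3, 2/3 on A_1, A_2.
Q = (1/3)·(2, -2) + (2/3)·(-9/2, 12) = (-7/3, 22/3).

(-7/3, 22/3)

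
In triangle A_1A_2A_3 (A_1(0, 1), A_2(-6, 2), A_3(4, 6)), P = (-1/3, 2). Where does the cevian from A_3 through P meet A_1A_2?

Barycentric coordinates of P with respect to A_1A_2A_3: (2/3, 1/6, 1/6).
On side A_1A_2 the A_3-coordinate is zero; dropping P's A_3-weight 1/6 and renormalizing the remaining 2/3 : 1/6 gives weights 4/5, 1/5 on A_1, A_2.
Q = (4/5)·(0, 1) + (1/5)·(-6, 2) = (-6/5, 6/5).

(-6/5, 6/5)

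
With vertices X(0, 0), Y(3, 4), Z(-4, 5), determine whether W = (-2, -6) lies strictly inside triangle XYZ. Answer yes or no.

no

Barycentric coordinates of W: (75/31, -34/31, -10/31).
The three coordinates are positive, negative, negative; a point is interior exactly when all three are positive.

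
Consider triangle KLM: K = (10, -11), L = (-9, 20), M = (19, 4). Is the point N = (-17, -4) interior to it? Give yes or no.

no

Barycentric coordinates of N: (200/141, 39/47, -176/141).
The three coordinates are positive, positive, negative; a point is interior exactly when all three are positive.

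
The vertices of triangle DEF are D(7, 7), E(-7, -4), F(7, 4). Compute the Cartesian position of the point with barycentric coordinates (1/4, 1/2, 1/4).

(0, 3/4)

G = (1/4)·D + (1/2)·E + (1/4)·F.
x-coordinate: (1/4)·7 + (1/2)·(-7) + (1/4)·7 = 0.
y-coordinate: (1/4)·7 + (1/2)·(-4) + (1/4)·4 = 3/4.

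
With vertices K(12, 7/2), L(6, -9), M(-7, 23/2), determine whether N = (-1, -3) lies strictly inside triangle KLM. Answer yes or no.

no

Barycentric coordinates of N: (-131/571, 455/571, 247/571).
The three coordinates are negative, positive, positive; a point is interior exactly when all three are positive.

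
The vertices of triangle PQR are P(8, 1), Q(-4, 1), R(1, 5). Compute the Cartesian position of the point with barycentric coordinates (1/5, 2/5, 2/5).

S = (1/5)·P + (2/5)·Q + (2/5)·R.
x-coordinate: (1/5)·8 + (2/5)·(-4) + (2/5)·1 = 2/5.
y-coordinate: (1/5)·1 + (2/5)·1 + (2/5)·5 = 13/5.

(2/5, 13/5)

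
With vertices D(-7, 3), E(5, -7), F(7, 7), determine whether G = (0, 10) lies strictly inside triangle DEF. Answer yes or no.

Barycentric coordinates of G: (26/47, -35/94, 77/94).
The three coordinates are positive, negative, positive; a point is interior exactly when all three are positive.

no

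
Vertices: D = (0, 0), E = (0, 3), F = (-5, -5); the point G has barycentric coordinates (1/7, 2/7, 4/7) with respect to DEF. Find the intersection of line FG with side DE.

Line FG meets DE where the F-coordinate vanishes; zeroing G's F-weight and renormalizing leaves D, E-weights 1/7 : 2/7 → (1/3, 2/3).
So H = (1/3)·D + (2/3)·E = (0, 2).

(0, 2)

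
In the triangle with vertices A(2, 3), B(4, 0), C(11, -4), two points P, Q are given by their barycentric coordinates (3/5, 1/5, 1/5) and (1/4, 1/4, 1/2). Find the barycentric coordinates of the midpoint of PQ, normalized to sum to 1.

(17/40, 9/40, 7/20)

Since both coordinate triples sum to 1, the midpoint's barycentrics are the componentwise average.
(3/5+1/4)/2 = 17/40; similarly 9/40 and 7/20.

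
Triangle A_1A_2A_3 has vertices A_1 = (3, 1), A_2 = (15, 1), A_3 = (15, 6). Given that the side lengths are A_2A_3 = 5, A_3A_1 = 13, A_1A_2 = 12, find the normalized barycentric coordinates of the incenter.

The incenter has barycentric coordinates proportional to the opposite side lengths: (5 : 13 : 12).
Normalizing by 5+13+12 = 30 gives (1/6, 13/30, 2/5).

(1/6, 13/30, 2/5)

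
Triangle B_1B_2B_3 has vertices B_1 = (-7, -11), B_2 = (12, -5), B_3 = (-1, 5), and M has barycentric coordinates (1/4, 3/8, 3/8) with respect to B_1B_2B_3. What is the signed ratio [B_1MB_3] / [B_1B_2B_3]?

The signed ratio [B_1MB_3]/[B_1B_2B_3] equals the barycentric coordinate of M at vertex B_2, which is 3/8.

3/8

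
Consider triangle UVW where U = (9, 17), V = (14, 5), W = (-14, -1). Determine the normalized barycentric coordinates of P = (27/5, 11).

(3/5, 1/5, 1/5)

Signed area of the reference triangle: [UVW] = ½·(9·(5−(-1)) + 14·(-1−17) + (-14)·(17−5)) = ½·(54 − 252 − 168) = -183.
[PVW] = ½·((27/5)·(5−(-1)) + 14·(-1−11) + (-14)·(11−5)) = ½·(162/5 − 168 − 84) = -549/5, so the U-coordinate is (-549/5)/(-183) = 3/5.
[UPW] = ½·(9·(11−(-1)) + (27/5)·(-1−17) + (-14)·(17−11)) = ½·(108 − 486/5 − 84) = -183/5, so the V-coordinate is 1/5.
[UVP] = ½·(9·(5−11) + 14·(11−17) + (27/5)·(17−5)) = ½·(-54 − 84 + 324/5) = -183/5, so the W-coordinate is 1/5.
Check: 3/5 + 1/5 + 1/5 = 1.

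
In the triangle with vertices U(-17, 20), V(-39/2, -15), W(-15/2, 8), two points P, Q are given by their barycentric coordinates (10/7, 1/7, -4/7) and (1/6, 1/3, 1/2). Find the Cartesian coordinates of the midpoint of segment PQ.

(-3013/168, 254/21)

Barycentric coordinates of the midpoint are the average: (67/84, 5/21, -1/28).
Converting: (67/84)·U + (5/21)·V + (-1/28)·W = (-3013/168, 254/21).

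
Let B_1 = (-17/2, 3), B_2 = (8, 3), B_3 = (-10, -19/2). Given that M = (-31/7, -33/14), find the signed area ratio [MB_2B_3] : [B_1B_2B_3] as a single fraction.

[B_1B_2B_3] = ½·((-17/2)·(3−(-19/2)) + 8·(-19/2−3) + (-10)·(3−3)) = ½·(-425/4 − 100 + 0) = -825/8.
[MB_2B_3] = ½·((-31/7)·(3−(-19/2)) + 8·(-19/2−(-33/14)) + (-10)·(-33/14−3)) = ½·(-775/14 − 400/7 + 375/7) = -825/28, so the ratio is (-825/28)/(-825/8) = 2/7.

2/7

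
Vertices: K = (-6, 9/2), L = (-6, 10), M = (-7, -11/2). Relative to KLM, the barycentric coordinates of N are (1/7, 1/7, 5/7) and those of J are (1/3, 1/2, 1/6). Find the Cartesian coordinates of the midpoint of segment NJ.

Barycentric coordinates of the midpoint are the average: (5/21, 9/28, 37/84).
Converting: (5/21)·K + (9/28)·L + (37/84)·M = (-541/84, 313/168).

(-541/84, 313/168)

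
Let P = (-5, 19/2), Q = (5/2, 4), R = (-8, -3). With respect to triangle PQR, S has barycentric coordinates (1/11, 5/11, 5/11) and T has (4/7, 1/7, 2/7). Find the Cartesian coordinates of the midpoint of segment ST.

(-298/77, 995/308)

Barycentric coordinates of the midpoint are the average: (51/154, 23/77, 57/154).
Converting: (51/154)·P + (23/77)·Q + (57/154)·R = (-298/77, 995/308).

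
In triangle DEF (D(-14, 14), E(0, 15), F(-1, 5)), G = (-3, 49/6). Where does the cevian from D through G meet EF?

(-4/5, 7)

Barycentric coordinates of G with respect to DEF: (1/6, 1/6, 2/3).
On side EF the D-coordinate is zero; dropping G's D-weight 1/6 and renormalizing the remaining 1/6 : 2/3 gives weights 1/5, 4/5 on E, F.
H = (1/5)·(0, 15) + (4/5)·(-1, 5) = (-4/5, 7).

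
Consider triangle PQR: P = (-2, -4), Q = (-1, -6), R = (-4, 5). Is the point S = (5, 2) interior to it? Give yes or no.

no

Barycentric coordinates of S: (-18, 15, 4).
The three coordinates are negative, positive, positive; a point is interior exactly when all three are positive.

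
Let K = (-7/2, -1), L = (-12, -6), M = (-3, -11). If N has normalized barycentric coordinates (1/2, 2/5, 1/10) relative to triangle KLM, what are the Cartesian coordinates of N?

N = (1/2)·K + (2/5)·L + (1/10)·M.
x-coordinate: (1/2)·(-7/2) + (2/5)·(-12) + (1/10)·(-3) = -137/20.
y-coordinate: (1/2)·(-1) + (2/5)·(-6) + (1/10)·(-11) = -4.

(-137/20, -4)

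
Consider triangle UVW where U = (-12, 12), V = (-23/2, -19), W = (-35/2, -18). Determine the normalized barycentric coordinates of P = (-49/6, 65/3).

Signed area of the reference triangle: [UVW] = ½·((-12)·(-19−(-18)) + (-23/2)·(-18−12) + (-35/2)·(12−(-19))) = ½·(12 + 345 − 1085/2) = -371/4.
[PVW] = ½·((-49/6)·(-19−(-18)) + (-23/2)·(-18−(65/3)) + (-35/2)·(65/3−(-19))) = ½·(49/6 + 2737/6 − 2135/3) = -371/3, so the U-coordinate is (-371/3)/(-371/4) = 4/3.
[UPW] = ½·((-12)·(65/3−(-18)) + (-49/6)·(-18−12) + (-35/2)·(12−(65/3))) = ½·(-476 + 245 + 1015/6) = -371/12, so the V-coordinate is 1/3.
[UVP] = ½·((-12)·(-19−(65/3)) + (-23/2)·(65/3−12) + (-49/6)·(12−(-19))) = ½·(488 − 667/6 − 1519/6) = 371/6, so the W-coordinate is -2/3.

(4/3, 1/3, -2/3)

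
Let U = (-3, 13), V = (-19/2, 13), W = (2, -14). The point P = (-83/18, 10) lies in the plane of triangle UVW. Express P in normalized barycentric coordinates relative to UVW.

Signed area of the reference triangle: [UVW] = ½·((-3)·(13−(-14)) + (-19/2)·(-14−13) + 2·(13−13)) = ½·(-81 + 513/2 + 0) = 351/4.
[PVW] = ½·((-83/18)·(13−(-14)) + (-19/2)·(-14−10) + 2·(10−13)) = ½·(-249/2 + 228 − 6) = 195/4, so the U-coordinate is (195/4)/(351/4) = 5/9.
[UPW] = ½·((-3)·(10−(-14)) + (-83/18)·(-14−13) + 2·(13−10)) = ½·(-72 + 249/2 + 6) = 117/4, so the V-coordinate is 1/3.
[UVP] = ½·((-3)·(13−10) + (-19/2)·(10−13) + (-83/18)·(13−13)) = ½·(-9 + 57/2 + 0) = 39/4, so the W-coordinate is 1/9.
Check: 5/9 + 1/3 + 1/9 = 1.

(5/9, 1/3, 1/9)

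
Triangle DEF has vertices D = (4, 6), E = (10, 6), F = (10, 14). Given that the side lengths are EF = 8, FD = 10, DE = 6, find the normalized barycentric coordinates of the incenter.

The incenter has barycentric coordinates proportional to the opposite side lengths: (8 : 10 : 6).
Normalizing by 8+10+6 = 24 gives (1/3, 5/12, 1/4).

(1/3, 5/12, 1/4)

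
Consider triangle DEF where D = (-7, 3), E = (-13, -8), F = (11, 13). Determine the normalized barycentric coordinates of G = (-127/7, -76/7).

(2/7, 1, -2/7)

Signed area of the reference triangle: [DEF] = ½·((-7)·(-8−13) + (-13)·(13−3) + 11·(3−(-8))) = ½·(147 − 130 + 121) = 69.
[GEF] = ½·((-127/7)·(-8−13) + (-13)·(13−(-76/7)) + 11·(-76/7−(-8))) = ½·(381 − 2171/7 − 220/7) = 138/7, so the D-coordinate is (138/7)/69 = 2/7.
[DGF] = ½·((-7)·(-76/7−13) + (-127/7)·(13−3) + 11·(3−(-76/7))) = ½·(167 − 1270/7 + 1067/7) = 69, so the E-coordinate is 1.
[DEG] = ½·((-7)·(-8−(-76/7)) + (-13)·(-76/7−3) + (-127/7)·(3−(-8))) = ½·(-20 + 1261/7 − 1397/7) = -138/7, so the F-coordinate is -2/7.
Check: 2/7 + 1 − 2/7 = 1.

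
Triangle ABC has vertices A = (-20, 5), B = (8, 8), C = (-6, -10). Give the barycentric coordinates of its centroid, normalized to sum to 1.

(1/3, 1/3, 1/3)

The centroid is the average of the vertices, so each weight is 1/3.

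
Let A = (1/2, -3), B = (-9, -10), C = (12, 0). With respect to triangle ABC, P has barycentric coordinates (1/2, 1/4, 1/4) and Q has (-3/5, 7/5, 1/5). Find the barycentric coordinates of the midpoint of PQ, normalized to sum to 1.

Since both coordinate triples sum to 1, the midpoint's barycentrics are the componentwise average.
(1/2+-3/5)/2 = -1/20; similarly 33/40 and 9/40.

(-1/20, 33/40, 9/40)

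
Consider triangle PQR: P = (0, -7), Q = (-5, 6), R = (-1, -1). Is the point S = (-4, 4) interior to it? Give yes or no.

Barycentric coordinates of S: (1/17, 13/17, 3/17).
The three coordinates are positive, positive, positive; a point is interior exactly when all three are positive.

yes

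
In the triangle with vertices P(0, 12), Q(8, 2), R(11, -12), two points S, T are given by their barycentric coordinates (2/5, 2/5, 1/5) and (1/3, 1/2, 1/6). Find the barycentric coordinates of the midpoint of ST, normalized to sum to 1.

(11/30, 9/20, 11/60)

Since both coordinate triples sum to 1, the midpoint's barycentrics are the componentwise average.
(2/5+1/3)/2 = 11/30; similarly 9/20 and 11/60.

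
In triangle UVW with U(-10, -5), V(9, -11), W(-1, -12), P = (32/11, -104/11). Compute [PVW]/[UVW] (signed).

[UVW] = ½·((-10)·(-11−(-12)) + 9·(-12−(-5)) + (-1)·(-5−(-11))) = ½·(-10 − 63 − 6) = -79/2.
[PVW] = ½·((32/11)·(-11−(-12)) + 9·(-12−(-104/11)) + (-1)·(-104/11−(-11))) = ½·(32/11 − 252/11 − 17/11) = -237/22, so the ratio is (-237/22)/(-79/2) = 3/11.

3/11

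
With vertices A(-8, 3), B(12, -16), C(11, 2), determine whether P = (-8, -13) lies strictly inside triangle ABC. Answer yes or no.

no

Barycentric coordinates of P: (357/341, 304/341, -320/341).
The three coordinates are positive, positive, negative; a point is interior exactly when all three are positive.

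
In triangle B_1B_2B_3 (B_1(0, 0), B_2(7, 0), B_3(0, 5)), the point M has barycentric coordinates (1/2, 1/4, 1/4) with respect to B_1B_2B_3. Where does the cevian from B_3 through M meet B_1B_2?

Line B_3M meets B_1B_2 where the B_3-coordinate vanishes; zeroing M's B_3-weight and renormalizing leaves B_1, B_2-weights 1/2 : 1/4 → (2/3, 1/3).
So N = (2/3)·B_1 + (1/3)·B_2 = (7/3, 0).

(7/3, 0)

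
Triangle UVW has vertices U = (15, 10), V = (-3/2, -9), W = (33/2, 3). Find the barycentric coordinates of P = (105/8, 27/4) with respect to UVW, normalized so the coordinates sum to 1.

Signed area of the reference triangle: [UVW] = ½·(15·(-9−3) + (-3/2)·(3−10) + (33/2)·(10−(-9))) = ½·(-180 + 21/2 + 627/2) = 72.
[PVW] = ½·((105/8)·(-9−3) + (-3/2)·(3−(27/4)) + (33/2)·(27/4−(-9))) = ½·(-315/2 + 45/8 + 2079/8) = 54, so the U-coordinate is 54/72 = 3/4.
[UPW] = ½·(15·(27/4−3) + (105/8)·(3−10) + (33/2)·(10−(27/4))) = ½·(225/4 − 735/8 + 429/8) = 9, so the V-coordinate is 1/8.
[UVP] = ½·(15·(-9−(27/4)) + (-3/2)·(27/4−10) + (105/8)·(10−(-9))) = ½·(-945/4 + 39/8 + 1995/8) = 9, so the W-coordinate is 1/8.
Check: 3/4 + 1/8 + 1/8 = 1.

(3/4, 1/8, 1/8)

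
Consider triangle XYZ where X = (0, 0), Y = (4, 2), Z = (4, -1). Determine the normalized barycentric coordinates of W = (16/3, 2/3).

(-1/3, 2/3, 2/3)

Signed area of the reference triangle: [XYZ] = ½·(0·(2−(-1)) + 4·(-1−0) + 4·(0−2)) = ½·(0 − 4 − 8) = -6.
[WYZ] = ½·((16/3)·(2−(-1)) + 4·(-1−(2/3)) + 4·(2/3−2)) = ½·(16 − 20/3 − 16/3) = 2, so the X-coordinate is 2/(-6) = -1/3.
[XWZ] = ½·(0·(2/3−(-1)) + (16/3)·(-1−0) + 4·(0−(2/3))) = ½·(0 − 16/3 − 8/3) = -4, so the Y-coordinate is 2/3.
[XYW] = ½·(0·(2−(2/3)) + 4·(2/3−0) + (16/3)·(0−2)) = ½·(0 + 8/3 − 32/3) = -4, so the Z-coordinate is 2/3.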